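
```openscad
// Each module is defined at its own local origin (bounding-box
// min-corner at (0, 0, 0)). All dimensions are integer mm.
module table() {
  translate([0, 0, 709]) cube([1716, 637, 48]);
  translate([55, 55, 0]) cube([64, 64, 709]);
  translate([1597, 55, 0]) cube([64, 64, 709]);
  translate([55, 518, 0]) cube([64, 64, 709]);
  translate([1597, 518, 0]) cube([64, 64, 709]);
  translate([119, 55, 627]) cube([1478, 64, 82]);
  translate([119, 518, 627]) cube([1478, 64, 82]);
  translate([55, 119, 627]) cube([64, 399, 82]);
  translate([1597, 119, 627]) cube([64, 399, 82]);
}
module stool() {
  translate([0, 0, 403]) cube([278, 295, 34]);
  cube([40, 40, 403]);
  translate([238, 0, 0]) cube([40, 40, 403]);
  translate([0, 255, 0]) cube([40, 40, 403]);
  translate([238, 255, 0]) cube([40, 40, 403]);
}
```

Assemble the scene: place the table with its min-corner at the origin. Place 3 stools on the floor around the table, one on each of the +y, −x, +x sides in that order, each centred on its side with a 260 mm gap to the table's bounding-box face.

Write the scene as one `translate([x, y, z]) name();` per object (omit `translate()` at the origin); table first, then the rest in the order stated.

table();
translate([719, 897, 0]) stool();
translate([-538, 171, 0]) stool();
translate([1976, 171, 0]) stool();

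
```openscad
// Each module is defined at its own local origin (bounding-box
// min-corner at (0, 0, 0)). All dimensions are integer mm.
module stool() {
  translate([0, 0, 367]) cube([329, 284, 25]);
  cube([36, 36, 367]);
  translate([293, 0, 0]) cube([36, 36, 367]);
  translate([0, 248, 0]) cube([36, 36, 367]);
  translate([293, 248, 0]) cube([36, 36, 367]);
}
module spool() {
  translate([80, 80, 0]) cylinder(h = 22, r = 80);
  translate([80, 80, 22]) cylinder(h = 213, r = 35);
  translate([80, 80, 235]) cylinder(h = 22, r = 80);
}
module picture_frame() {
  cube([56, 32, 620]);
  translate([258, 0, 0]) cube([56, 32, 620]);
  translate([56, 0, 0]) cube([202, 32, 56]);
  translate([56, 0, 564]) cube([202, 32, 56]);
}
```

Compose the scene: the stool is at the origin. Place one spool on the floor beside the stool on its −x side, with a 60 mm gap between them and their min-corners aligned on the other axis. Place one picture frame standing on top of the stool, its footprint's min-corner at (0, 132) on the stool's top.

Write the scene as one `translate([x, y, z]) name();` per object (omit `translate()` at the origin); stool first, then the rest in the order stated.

stool();
translate([-220, 0, 0]) spool();
translate([0, 132, 392]) picture_frame();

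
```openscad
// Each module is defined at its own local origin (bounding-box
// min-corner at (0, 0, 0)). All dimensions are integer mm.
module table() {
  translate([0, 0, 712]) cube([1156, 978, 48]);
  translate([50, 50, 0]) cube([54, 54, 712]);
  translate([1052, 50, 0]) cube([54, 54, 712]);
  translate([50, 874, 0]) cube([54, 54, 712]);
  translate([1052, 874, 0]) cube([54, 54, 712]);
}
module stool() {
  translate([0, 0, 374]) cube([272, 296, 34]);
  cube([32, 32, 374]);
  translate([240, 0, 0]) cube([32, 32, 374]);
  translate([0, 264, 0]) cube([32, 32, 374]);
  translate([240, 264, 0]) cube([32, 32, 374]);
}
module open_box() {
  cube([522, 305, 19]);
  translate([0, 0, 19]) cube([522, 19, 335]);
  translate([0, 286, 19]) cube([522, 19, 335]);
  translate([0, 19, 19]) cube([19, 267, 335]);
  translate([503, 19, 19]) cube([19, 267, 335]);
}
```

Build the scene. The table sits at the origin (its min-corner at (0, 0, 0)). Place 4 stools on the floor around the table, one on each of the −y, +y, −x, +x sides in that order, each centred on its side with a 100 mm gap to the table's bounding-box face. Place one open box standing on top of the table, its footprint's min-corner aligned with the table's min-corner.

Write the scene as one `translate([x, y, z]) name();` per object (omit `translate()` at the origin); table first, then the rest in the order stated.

table();
translate([442, -396, 0]) stool();
translate([442, 1078, 0]) stool();
translate([-372, 341, 0]) stool();
translate([1256, 341, 0]) stool();
translate([0, 0, 760]) open_box();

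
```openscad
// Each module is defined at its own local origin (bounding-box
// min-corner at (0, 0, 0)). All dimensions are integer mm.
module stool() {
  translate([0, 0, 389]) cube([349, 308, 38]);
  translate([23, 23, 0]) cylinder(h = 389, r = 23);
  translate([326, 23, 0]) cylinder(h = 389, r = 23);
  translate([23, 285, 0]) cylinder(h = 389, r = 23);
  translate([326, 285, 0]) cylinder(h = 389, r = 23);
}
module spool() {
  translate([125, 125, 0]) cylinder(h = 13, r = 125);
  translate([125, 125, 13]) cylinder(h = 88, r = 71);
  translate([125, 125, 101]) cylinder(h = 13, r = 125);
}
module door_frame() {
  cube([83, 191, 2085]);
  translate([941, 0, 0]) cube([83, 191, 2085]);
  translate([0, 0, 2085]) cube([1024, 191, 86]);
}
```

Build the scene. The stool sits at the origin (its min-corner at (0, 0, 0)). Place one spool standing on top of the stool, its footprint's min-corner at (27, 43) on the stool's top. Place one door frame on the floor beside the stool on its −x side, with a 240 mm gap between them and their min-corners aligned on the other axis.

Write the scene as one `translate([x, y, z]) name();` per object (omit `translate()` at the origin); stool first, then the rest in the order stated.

stool();
translate([27, 43, 427]) spool();
translate([-1264, 0, 0]) door_frame();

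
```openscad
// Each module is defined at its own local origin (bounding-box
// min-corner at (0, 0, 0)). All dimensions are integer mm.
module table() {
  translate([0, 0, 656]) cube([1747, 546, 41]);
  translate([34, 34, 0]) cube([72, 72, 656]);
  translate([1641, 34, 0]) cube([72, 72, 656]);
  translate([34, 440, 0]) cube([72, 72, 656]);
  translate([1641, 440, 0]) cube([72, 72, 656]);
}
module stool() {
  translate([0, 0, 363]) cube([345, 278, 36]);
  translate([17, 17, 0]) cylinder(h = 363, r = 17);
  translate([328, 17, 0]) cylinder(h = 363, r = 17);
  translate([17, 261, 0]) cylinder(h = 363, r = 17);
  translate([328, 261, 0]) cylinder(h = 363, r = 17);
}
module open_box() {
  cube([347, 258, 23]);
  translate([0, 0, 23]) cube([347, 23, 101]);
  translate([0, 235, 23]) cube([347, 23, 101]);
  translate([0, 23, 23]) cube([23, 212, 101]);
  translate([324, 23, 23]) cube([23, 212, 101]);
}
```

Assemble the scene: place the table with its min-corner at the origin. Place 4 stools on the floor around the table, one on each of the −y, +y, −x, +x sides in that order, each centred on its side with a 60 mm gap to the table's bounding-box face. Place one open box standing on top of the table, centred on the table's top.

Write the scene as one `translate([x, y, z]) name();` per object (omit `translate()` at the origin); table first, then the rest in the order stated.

table();
translate([701, -338, 0]) stool();
translate([701, 606, 0]) stool();
translate([-405, 134, 0]) stool();
translate([1807, 134, 0]) stool();
translate([700, 144, 697]) open_box();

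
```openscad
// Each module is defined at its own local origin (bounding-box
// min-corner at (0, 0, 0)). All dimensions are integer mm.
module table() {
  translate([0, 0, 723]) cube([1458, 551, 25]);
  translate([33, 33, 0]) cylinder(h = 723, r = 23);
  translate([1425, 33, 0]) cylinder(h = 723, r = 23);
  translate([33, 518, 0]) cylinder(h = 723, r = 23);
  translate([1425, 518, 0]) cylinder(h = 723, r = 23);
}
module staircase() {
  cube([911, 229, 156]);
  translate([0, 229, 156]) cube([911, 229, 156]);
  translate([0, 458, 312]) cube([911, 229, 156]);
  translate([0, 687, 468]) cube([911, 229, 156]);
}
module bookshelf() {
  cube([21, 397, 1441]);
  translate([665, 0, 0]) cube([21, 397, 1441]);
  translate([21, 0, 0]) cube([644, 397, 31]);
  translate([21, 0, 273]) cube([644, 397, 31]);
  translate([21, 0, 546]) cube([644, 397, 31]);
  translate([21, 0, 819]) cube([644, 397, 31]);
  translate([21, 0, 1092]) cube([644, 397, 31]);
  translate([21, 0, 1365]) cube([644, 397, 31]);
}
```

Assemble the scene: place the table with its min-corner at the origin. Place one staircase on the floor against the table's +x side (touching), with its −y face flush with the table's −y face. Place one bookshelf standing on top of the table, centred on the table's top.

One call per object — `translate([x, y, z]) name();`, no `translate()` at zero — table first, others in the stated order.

table();
translate([1458, 0, 0]) staircase();
translate([386, 77, 748]) bookshelf();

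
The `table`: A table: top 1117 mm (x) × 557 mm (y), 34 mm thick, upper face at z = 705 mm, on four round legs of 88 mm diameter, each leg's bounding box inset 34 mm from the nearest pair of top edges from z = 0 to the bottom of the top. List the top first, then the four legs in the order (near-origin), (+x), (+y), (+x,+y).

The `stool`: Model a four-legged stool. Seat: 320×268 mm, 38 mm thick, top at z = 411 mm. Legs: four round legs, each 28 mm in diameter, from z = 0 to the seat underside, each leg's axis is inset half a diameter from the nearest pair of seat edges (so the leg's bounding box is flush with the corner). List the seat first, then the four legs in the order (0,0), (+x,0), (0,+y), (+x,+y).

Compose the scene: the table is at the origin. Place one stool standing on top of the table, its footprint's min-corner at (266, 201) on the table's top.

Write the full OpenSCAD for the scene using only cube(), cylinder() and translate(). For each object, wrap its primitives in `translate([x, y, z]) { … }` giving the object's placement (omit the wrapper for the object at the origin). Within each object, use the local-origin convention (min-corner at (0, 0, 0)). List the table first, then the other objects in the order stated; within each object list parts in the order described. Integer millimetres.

translate([0, 0, 671]) cube([1117, 557, 34]);
translate([78, 78, 0]) cylinder(h = 671, r = 44);
translate([1039, 78, 0]) cylinder(h = 671, r = 44);
translate([78, 479, 0]) cylinder(h = 671, r = 44);
translate([1039, 479, 0]) cylinder(h = 671, r = 44);
translate([266, 201, 705]) {
  translate([0, 0, 373]) cube([320, 268, 38]);
  translate([14, 14, 0]) cylinder(h = 373, r = 14);
  translate([306, 14, 0]) cylinder(h = 373, r = 14);
  translate([14, 254, 0]) cylinder(h = 373, r = 14);
  translate([306, 254, 0]) cylinder(h = 373, r = 14);
}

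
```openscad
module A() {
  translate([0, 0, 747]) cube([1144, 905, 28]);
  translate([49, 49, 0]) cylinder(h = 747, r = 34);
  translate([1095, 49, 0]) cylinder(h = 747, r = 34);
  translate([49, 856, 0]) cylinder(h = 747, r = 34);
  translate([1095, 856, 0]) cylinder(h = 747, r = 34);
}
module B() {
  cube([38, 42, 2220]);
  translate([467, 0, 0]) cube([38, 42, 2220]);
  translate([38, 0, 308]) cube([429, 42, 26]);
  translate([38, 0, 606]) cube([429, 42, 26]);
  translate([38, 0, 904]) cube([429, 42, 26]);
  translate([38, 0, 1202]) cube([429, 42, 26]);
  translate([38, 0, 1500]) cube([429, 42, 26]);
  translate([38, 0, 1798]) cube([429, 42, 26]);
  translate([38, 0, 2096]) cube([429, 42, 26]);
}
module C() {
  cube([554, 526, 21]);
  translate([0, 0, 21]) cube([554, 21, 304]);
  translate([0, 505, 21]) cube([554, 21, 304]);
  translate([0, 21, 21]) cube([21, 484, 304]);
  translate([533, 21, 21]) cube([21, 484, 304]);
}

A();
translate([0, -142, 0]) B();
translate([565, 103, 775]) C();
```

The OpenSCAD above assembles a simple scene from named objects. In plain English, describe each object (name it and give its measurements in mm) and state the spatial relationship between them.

A is a table: top 1144 mm (x) × 905 mm (y), 28 mm thick, upper face at z = 775 mm, on four round legs of 68 mm diameter, each leg's bounding box inset 15 mm from the nearest pair of top edges, running from z = 0 to the bottom of the top.

B is a wooden ladder with two side rails of 38×42 mm section and 2220 mm height, set 505 mm apart overall. Between them run 7 rectangular rungs (42 mm deep, 26 mm thick), front faces flush with the rails' −y face. The bottom of the first rung is 308 mm above the floor and each subsequent rung is 298 mm higher than the one below.

C is an open storage box with external size 554×526×325 mm and wall thickness 21 mm (the base is also 21 mm thick). The base covers the whole footprint; the four walls stand on the base, with the y-facing walls full-width and the x-facing walls fitting between their inner faces.

The ladder is on the floor beside the table on its −y side. The open box is on top of the table.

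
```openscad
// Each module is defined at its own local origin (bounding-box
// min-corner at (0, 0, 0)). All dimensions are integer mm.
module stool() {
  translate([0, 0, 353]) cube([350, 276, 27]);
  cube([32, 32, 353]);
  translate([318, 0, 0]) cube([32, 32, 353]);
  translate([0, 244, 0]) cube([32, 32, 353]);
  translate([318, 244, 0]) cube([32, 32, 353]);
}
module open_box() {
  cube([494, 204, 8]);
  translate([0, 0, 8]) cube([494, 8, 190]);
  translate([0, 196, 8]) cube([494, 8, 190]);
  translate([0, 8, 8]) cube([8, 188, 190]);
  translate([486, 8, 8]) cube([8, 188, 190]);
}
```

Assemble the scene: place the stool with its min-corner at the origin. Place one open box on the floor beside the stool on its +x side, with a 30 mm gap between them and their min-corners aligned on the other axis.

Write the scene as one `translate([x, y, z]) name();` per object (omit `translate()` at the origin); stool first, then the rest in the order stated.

stool();
translate([380, 0, 0]) open_box();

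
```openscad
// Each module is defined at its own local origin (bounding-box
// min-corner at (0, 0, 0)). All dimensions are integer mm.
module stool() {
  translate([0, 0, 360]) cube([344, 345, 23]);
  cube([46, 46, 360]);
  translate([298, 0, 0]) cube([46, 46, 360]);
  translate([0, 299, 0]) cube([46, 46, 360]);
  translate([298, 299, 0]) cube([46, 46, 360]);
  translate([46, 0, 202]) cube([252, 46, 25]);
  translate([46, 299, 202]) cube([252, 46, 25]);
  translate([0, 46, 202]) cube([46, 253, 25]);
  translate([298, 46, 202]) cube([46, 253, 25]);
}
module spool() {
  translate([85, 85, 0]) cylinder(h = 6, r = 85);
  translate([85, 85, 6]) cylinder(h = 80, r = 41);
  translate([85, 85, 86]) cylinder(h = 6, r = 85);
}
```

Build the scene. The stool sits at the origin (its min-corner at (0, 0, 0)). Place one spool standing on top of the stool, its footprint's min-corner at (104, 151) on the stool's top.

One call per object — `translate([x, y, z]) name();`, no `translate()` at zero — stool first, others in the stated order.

stool();
translate([104, 151, 383]) spool();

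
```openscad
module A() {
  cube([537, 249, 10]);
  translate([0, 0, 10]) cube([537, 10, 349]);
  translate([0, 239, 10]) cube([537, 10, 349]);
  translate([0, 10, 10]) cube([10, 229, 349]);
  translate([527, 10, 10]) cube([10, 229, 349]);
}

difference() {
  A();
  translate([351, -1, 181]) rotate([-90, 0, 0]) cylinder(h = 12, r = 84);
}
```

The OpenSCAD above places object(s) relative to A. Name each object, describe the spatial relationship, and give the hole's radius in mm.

A is an open box. The open box has a circular hole through its front wall. The hole's radius is 84 mm.

The subtracted cylinder has r = 84 mm.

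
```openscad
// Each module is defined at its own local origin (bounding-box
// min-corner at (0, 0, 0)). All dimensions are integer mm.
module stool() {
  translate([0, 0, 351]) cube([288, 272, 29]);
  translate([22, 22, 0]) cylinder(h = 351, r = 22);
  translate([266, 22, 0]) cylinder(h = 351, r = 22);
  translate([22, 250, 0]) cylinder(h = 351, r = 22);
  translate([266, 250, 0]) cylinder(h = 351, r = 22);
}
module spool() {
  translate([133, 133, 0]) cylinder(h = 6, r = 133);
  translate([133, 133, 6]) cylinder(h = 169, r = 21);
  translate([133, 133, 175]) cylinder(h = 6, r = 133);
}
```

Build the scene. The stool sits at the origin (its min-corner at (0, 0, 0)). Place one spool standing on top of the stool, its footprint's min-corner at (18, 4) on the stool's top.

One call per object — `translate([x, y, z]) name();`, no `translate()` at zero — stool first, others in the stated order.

stool();
translate([18, 4, 380]) spool();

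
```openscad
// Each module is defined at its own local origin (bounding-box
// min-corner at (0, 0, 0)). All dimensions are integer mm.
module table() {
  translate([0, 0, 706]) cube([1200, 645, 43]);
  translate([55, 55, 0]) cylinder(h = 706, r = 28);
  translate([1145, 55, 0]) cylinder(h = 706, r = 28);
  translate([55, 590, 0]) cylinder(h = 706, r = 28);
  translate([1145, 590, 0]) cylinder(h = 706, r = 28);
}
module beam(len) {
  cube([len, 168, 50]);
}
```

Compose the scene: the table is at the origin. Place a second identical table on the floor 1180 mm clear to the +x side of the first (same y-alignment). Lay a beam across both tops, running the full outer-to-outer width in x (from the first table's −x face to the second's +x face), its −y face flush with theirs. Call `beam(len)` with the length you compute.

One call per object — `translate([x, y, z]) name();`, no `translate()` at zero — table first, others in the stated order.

table();
translate([2380, 0, 0]) table();
translate([0, 0, 749]) beam(3580);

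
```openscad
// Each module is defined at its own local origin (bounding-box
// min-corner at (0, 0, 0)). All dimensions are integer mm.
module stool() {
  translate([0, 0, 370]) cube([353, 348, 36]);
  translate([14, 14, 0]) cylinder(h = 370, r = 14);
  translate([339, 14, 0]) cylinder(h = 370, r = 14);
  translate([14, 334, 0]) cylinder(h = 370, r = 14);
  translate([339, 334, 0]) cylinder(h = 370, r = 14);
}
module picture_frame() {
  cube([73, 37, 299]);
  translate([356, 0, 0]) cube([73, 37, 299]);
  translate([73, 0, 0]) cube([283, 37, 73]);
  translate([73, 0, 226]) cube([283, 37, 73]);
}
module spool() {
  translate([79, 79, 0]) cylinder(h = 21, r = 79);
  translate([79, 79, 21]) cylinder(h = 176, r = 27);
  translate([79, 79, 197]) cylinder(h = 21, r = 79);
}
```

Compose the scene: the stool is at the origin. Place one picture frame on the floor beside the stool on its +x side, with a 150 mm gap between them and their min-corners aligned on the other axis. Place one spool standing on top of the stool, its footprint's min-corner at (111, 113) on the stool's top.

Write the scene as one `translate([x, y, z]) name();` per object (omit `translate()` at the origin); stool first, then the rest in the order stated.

stool();
translate([503, 0, 0]) picture_frame();
translate([111, 113, 406]) spool();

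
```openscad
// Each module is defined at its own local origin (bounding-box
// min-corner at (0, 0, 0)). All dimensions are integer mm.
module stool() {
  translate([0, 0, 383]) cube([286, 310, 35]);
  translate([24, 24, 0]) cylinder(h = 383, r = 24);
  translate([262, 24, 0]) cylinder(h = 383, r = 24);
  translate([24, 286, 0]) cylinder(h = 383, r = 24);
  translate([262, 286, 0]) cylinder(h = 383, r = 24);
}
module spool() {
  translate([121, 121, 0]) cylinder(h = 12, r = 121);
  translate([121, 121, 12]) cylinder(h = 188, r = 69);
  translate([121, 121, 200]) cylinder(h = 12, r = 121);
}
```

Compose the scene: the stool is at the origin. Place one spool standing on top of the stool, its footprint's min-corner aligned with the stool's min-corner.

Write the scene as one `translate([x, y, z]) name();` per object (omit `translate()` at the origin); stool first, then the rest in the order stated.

stool();
translate([0, 0, 418]) spool();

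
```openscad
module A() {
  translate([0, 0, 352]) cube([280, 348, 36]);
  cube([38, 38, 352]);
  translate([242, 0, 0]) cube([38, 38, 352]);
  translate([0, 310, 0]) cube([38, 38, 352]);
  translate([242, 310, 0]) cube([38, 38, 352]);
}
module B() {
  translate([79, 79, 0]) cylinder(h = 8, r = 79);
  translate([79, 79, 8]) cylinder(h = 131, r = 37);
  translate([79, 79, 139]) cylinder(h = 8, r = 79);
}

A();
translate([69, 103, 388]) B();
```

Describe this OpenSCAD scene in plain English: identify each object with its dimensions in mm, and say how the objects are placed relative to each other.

A is a four-legged stool. The seat is 280×348 mm, 36 mm thick, top at z = 388 mm. It stands on four square legs, each 38×38 mm in cross-section, from z = 0 to the seat underside, each flush with a corner of the seat.

B is a spool: two coaxial disc flanges of radius 79 mm and thickness 8 mm, joined by a core cylinder of radius 37 mm and height 131 mm. The lower flange rests on z = 0 and the three cylinders share a vertical axis.

The spool is on top of the stool.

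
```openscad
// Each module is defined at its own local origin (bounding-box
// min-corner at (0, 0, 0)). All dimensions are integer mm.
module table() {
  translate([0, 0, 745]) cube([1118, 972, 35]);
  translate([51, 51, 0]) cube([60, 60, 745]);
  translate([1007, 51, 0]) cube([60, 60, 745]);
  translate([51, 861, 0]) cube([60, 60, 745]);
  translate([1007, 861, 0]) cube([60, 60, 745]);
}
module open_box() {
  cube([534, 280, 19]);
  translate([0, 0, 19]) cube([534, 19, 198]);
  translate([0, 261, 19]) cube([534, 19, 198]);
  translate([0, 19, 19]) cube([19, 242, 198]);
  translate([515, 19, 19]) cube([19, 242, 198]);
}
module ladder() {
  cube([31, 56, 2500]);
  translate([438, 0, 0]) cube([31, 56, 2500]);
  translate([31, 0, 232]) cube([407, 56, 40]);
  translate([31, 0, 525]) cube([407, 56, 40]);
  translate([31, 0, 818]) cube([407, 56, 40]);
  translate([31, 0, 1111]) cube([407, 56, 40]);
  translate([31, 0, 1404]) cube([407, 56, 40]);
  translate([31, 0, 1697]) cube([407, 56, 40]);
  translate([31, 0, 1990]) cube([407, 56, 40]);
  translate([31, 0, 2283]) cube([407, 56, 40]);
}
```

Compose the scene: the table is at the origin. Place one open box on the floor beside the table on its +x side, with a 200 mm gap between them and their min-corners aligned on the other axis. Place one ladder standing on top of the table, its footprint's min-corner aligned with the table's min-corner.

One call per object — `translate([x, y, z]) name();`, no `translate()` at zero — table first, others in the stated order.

table();
translate([1318, 0, 0]) open_box();
translate([0, 0, 780]) ladder();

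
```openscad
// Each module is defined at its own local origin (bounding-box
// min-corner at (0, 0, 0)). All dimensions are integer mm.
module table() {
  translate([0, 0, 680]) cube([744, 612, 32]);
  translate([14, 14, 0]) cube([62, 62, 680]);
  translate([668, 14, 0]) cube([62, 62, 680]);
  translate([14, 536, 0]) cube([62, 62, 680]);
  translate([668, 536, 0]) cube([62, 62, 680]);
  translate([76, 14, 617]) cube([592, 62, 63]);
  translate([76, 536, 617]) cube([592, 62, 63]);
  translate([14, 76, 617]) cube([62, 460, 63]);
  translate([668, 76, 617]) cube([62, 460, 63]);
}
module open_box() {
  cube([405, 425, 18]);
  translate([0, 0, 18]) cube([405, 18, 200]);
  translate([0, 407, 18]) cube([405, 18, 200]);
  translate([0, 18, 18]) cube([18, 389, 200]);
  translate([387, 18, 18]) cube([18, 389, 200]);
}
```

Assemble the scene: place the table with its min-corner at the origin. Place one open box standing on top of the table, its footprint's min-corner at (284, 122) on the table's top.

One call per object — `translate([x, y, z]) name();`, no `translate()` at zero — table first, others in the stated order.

table();
translate([284, 122, 712]) open_box();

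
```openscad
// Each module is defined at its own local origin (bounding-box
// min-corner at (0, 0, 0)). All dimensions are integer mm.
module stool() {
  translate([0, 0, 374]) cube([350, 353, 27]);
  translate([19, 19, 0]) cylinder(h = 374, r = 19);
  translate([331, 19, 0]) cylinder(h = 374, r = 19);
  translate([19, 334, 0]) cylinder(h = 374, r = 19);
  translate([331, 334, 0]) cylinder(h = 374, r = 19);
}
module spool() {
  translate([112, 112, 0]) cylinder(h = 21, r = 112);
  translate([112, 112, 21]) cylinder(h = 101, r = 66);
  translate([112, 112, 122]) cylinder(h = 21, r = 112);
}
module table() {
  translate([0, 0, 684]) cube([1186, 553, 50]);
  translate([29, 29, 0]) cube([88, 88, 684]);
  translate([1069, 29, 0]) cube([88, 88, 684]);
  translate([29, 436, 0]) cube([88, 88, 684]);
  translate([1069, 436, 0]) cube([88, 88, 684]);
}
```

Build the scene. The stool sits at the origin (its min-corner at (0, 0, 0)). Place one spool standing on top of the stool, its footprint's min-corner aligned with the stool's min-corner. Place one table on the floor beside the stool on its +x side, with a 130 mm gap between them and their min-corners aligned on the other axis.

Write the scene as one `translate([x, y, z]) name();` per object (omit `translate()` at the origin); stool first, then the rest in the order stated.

stool();
translate([0, 0, 401]) spool();
translate([480, 0, 0]) table();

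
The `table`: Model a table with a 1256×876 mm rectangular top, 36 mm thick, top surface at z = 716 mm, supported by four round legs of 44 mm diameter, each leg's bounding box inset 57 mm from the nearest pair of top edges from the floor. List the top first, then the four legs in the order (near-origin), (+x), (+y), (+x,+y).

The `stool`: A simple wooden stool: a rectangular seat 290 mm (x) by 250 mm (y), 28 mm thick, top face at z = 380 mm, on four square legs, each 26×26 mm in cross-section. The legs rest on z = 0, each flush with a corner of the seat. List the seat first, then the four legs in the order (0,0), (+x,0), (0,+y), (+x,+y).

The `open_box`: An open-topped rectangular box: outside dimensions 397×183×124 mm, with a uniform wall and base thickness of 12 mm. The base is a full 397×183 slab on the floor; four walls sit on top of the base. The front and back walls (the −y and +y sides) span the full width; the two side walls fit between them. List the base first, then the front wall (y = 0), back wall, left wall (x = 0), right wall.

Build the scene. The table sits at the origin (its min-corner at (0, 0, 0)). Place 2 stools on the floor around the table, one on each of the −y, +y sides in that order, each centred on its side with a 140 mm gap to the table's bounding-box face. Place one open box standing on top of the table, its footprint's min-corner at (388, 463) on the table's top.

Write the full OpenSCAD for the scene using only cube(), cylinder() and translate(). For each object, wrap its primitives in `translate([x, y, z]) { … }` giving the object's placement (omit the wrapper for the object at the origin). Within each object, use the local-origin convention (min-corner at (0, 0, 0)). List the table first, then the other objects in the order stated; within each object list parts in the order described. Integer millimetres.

translate([0, 0, 680]) cube([1256, 876, 36]);
translate([79, 79, 0]) cylinder(h = 680, r = 22);
translate([1177, 79, 0]) cylinder(h = 680, r = 22);
translate([79, 797, 0]) cylinder(h = 680, r = 22);
translate([1177, 797, 0]) cylinder(h = 680, r = 22);
translate([483, -390, 0]) {
  translate([0, 0, 352]) cube([290, 250, 28]);
  cube([26, 26, 352]);
  translate([264, 0, 0]) cube([26, 26, 352]);
  translate([0, 224, 0]) cube([26, 26, 352]);
  translate([264, 224, 0]) cube([26, 26, 352]);
}
translate([483, 1016, 0]) {
  translate([0, 0, 352]) cube([290, 250, 28]);
  cube([26, 26, 352]);
  translate([264, 0, 0]) cube([26, 26, 352]);
  translate([0, 224, 0]) cube([26, 26, 352]);
  translate([264, 224, 0]) cube([26, 26, 352]);
}
translate([388, 463, 716]) {
  cube([397, 183, 12]);
  translate([0, 0, 12]) cube([397, 12, 112]);
  translate([0, 171, 12]) cube([397, 12, 112]);
  translate([0, 12, 12]) cube([12, 159, 112]);
  translate([385, 12, 12]) cube([12, 159, 112]);
}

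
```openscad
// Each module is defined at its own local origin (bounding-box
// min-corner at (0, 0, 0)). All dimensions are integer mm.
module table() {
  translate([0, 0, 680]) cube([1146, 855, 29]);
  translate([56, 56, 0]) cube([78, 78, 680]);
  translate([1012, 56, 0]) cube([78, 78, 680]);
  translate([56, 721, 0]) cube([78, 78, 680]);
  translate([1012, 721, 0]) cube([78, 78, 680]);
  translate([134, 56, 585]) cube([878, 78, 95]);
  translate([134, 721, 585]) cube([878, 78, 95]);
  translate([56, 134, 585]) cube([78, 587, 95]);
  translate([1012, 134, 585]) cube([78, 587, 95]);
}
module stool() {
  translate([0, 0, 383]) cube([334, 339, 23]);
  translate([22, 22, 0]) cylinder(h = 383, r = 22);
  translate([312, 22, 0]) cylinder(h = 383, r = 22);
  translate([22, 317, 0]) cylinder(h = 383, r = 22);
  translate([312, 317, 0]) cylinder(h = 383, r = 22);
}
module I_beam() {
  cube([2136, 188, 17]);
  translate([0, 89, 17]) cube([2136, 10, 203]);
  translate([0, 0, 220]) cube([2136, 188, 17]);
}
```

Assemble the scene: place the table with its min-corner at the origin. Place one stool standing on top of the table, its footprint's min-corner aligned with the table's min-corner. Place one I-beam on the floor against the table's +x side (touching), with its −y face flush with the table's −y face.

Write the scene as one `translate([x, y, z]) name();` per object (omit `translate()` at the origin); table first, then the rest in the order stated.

table();
translate([0, 0, 709]) stool();
translate([1146, 0, 0]) I_beam();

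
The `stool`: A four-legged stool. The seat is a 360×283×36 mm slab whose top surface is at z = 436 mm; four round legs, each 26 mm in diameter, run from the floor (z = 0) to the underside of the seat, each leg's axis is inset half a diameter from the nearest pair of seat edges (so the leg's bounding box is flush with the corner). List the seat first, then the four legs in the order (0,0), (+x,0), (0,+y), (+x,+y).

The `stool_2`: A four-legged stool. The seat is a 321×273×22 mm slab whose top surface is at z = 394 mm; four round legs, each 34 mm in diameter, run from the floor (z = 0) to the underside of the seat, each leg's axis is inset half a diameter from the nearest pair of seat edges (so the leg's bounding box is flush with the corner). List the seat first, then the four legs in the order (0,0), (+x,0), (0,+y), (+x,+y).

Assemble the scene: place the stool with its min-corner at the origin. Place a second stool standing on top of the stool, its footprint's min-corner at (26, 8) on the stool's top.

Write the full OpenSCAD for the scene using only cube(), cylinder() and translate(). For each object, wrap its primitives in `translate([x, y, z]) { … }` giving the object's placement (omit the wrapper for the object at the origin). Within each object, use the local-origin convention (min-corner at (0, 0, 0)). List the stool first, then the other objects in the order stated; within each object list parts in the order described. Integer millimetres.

translate([0, 0, 400]) cube([360, 283, 36]);
translate([13, 13, 0]) cylinder(h = 400, r = 13);
translate([347, 13, 0]) cylinder(h = 400, r = 13);
translate([13, 270, 0]) cylinder(h = 400, r = 13);
translate([347, 270, 0]) cylinder(h = 400, r = 13);
translate([26, 8, 436]) {
  translate([0, 0, 372]) cube([321, 273, 22]);
  translate([17, 17, 0]) cylinder(h = 372, r = 17);
  translate([304, 17, 0]) cylinder(h = 372, r = 17);
  translate([17, 256, 0]) cylinder(h = 372, r = 17);
  translate([304, 256, 0]) cylinder(h = 372, r = 17);
}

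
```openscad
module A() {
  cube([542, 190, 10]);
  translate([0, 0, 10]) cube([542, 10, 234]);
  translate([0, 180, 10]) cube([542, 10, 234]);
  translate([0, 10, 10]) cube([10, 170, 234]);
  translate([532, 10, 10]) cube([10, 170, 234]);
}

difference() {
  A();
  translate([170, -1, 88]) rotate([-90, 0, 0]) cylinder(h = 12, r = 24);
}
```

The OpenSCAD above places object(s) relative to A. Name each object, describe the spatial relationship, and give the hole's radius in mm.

A is an open box. The open box has a circular hole through its front wall. The hole's radius is 24 mm.

The subtracted cylinder has r = 24 mm.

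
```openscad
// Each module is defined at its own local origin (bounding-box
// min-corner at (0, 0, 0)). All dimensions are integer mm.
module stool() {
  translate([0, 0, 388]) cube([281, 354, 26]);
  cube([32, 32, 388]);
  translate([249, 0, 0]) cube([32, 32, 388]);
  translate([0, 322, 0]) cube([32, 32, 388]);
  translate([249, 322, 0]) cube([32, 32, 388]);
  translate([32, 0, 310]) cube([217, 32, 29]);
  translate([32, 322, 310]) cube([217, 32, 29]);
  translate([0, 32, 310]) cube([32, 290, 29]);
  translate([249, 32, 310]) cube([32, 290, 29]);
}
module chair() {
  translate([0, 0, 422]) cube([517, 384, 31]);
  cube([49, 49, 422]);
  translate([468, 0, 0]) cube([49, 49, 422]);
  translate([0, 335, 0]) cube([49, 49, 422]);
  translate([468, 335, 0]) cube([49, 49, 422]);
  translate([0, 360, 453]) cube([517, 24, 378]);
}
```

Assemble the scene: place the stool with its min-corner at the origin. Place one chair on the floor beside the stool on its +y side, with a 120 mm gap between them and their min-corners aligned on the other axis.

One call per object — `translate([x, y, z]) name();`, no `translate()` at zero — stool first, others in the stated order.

stool();
translate([0, 474, 0]) chair();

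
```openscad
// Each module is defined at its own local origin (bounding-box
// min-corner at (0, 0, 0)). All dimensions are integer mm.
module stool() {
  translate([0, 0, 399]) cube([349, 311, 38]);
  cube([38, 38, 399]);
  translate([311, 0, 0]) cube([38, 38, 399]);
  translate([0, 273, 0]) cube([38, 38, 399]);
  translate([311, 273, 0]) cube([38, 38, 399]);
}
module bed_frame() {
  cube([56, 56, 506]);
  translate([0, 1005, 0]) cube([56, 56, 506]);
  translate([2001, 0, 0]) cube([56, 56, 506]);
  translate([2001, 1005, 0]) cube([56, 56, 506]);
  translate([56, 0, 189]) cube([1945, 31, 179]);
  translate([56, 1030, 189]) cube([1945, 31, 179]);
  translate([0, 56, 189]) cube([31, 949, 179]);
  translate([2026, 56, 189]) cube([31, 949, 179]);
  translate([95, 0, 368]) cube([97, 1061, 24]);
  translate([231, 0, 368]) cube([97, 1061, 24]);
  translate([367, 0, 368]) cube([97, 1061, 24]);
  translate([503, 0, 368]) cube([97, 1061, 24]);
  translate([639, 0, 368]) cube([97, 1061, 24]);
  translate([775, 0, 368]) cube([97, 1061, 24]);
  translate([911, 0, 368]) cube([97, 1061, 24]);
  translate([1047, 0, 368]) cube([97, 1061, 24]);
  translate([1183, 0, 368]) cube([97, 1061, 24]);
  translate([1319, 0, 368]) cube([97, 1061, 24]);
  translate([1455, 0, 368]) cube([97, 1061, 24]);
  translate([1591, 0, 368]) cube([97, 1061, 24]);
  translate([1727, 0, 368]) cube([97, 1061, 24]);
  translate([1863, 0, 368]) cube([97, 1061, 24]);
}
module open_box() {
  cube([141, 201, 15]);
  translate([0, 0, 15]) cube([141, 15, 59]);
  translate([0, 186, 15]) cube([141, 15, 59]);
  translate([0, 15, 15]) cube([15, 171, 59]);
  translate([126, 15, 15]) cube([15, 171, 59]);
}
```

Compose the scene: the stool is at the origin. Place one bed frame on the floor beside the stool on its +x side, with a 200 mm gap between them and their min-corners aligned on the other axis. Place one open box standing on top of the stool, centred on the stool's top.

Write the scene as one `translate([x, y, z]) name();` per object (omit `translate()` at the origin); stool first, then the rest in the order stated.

stool();
translate([549, 0, 0]) bed_frame();
translate([104, 55, 437]) open_box();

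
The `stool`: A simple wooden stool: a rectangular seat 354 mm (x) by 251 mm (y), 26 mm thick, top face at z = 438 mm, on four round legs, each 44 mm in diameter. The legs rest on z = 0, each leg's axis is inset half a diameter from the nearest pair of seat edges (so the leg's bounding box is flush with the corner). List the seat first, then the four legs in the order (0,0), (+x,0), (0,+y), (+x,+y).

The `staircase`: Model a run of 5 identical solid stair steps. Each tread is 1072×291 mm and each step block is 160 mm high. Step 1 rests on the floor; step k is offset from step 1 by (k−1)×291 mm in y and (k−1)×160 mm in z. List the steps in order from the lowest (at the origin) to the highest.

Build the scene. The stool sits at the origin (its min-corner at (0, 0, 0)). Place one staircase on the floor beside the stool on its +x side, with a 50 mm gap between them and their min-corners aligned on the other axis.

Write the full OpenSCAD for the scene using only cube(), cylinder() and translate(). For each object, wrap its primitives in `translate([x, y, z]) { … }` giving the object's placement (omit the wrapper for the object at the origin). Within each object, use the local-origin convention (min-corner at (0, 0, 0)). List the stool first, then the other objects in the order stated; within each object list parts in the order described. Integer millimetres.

translate([0, 0, 412]) cube([354, 251, 26]);
translate([22, 22, 0]) cylinder(h = 412, r = 22);
translate([332, 22, 0]) cylinder(h = 412, r = 22);
translate([22, 229, 0]) cylinder(h = 412, r = 22);
translate([332, 229, 0]) cylinder(h = 412, r = 22);
translate([404, 0, 0]) {
  cube([1072, 291, 160]);
  translate([0, 291, 160]) cube([1072, 291, 160]);
  translate([0, 582, 320]) cube([1072, 291, 160]);
  translate([0, 873, 480]) cube([1072, 291, 160]);
  translate([0, 1164, 640]) cube([1072, 291, 160]);
}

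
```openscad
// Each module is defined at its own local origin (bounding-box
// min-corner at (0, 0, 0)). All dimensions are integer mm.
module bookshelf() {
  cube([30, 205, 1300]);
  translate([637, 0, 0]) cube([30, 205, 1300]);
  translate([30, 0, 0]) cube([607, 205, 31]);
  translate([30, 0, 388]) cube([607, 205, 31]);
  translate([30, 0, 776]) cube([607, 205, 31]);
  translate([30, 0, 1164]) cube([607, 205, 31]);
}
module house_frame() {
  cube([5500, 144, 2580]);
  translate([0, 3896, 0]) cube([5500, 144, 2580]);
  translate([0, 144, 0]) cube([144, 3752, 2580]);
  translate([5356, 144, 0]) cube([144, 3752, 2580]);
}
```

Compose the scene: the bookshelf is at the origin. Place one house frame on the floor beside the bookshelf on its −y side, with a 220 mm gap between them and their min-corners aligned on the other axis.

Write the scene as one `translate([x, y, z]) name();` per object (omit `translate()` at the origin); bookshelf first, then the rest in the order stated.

bookshelf();
translate([0, -4260, 0]) house_frame();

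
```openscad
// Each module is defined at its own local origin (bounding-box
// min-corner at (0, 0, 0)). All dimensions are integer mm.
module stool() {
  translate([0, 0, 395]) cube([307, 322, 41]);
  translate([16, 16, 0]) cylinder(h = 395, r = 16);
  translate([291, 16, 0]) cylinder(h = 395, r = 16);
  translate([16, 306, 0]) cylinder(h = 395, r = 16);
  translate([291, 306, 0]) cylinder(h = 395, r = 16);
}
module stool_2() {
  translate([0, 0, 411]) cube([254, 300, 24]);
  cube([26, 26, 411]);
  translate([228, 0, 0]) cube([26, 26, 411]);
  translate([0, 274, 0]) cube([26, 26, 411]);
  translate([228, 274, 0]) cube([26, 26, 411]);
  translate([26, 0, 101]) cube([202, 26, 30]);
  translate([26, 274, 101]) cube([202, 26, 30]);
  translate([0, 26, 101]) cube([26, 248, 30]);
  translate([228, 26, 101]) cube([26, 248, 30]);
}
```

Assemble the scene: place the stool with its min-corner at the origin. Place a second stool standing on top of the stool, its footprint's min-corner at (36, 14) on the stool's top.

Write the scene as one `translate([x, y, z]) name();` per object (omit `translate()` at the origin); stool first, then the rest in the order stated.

stool();
translate([36, 14, 436]) stool_2();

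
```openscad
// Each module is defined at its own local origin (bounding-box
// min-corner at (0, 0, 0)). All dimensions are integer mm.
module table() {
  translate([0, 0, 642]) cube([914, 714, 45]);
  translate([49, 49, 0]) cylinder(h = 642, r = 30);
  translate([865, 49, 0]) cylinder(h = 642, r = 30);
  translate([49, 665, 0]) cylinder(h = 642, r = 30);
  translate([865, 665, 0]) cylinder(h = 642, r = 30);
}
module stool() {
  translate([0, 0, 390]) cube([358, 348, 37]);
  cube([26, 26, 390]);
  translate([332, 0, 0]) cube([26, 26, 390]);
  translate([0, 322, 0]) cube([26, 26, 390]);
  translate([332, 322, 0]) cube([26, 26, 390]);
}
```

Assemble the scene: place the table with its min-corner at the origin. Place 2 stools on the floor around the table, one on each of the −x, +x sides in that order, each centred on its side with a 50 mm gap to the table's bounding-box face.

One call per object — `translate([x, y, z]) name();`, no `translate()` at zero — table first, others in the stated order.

table();
translate([-408, 183, 0]) stool();
translate([964, 183, 0]) stool();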